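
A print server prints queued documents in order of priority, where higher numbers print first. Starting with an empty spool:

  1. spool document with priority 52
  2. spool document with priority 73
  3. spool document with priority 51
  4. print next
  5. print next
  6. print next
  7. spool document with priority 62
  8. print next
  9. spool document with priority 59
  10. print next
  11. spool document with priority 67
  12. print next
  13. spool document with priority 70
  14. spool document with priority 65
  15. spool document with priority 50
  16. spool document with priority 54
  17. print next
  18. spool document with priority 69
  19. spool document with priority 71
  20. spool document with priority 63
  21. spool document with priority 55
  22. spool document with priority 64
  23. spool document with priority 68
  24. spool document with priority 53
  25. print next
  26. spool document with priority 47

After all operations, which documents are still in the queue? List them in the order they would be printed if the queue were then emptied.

insert 52 → {52}
insert 73 → {73, 52}
insert 51 → {73, 52, 51}
print next → 73; now {52, 51}
print next → 52; now {51}
print next → 51; now {}
insert 62 → {62}
print next → 62; now {}
insert 59 → {59}
print next → 59; now {}
insert 67 → {67}
print next → 67; now {}
insert 70 → {70}
insert 65 → {70, 65}
insert 50 → {70, 65, 50}
insert 54 → {70, 65, 54, 50}
print next → 70; now {65, 54, 50}
insert 69 → {69, 65, 54, 50}
insert 71 → {71, 69, 65, 54, 50}
insert 63 → {71, 69, 65, 63, 54, 50}
insert 55 → {71, 69, 65, 63, 55, 54, 50}
insert 64 → {71, 69, 65, 64, 63, 55, 54, 50}
insert 68 → {71, 69, 68, 65, 64, 63, 55, 54, 50}
insert 53 → {71, 69, 68, 65, 64, 63, 55, 54, 53, 50}
print next → 71; now {69, 68, 65, 64, 63, 55, 54, 53, 50}
insert 47 → {69, 68, 65, 64, 63, 55, 54, 53, 50, 47}

[69, 68, 65, 64, 63, 55, 54, 53, 50, 47]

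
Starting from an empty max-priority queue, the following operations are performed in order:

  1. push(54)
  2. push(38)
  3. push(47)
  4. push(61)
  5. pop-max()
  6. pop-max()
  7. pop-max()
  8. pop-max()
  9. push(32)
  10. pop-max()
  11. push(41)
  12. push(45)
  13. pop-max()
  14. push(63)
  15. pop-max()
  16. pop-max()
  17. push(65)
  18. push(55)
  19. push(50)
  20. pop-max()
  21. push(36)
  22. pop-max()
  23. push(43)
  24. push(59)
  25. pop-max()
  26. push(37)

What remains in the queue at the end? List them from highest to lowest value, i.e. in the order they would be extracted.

insert 54 → {54}
insert 38 → {54, 38}
insert 47 → {54, 47, 38}
insert 61 → {61, 54, 47, 38}
pop-max → 61; now {54, 47, 38}
pop-max → 54; now {47, 38}
pop-max → 47; now {38}
pop-max → 38; now {}
insert 32 → {32}
pop-max → 32; now {}
insert 41 → {41}
insert 45 → {45, 41}
pop-max → 45; now {41}
insert 63 → {63, 41}
pop-max → 63; now {41}
pop-max → 41; now {}
insert 65 → {65}
insert 55 → {65, 55}
insert 50 → {65, 55, 50}
pop-max → 65; now {55, 50}
insert 36 → {55, 50, 36}
pop-max → 55; now {50, 36}
insert 43 → {50, 43, 36}
insert 59 → {59, 50, 43, 36}
pop-max → 59; now {50, 43, 36}
insert 37 → {50, 43, 37, 36}

[50, 43, 37, 36]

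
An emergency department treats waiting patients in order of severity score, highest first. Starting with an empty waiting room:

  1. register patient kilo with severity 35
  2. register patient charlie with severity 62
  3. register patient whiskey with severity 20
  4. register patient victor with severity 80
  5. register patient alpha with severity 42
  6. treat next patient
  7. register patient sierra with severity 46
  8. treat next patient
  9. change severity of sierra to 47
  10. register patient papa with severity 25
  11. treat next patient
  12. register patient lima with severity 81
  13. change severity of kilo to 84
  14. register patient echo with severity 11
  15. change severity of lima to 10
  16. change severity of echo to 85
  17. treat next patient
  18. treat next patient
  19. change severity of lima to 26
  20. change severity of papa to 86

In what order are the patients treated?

add kilo (severity 35) → {kilo:35}
add charlie (severity 62) → {charlie:62, kilo:35}
add whiskey (severity 20) → {charlie:62, kilo:35, whiskey:20}
add victor (severity 80) → {victor:80, charlie:62, kilo:35, whiskey:20}
add alpha (severity 42) → {victor:80, charlie:62, alpha:42, kilo:35, whiskey:20}
treat next patient → victor; now {charlie:62, alpha:42, kilo:35, whiskey:20}
add sierra (severity 46) → {charlie:62, sierra:46, alpha:42, kilo:35, whiskey:20}
treat next patient → charlie; now {sierra:46, alpha:42, kilo:35, whiskey:20}
update sierra to severity 47 → {sierra:47, alpha:42, kilo:35, whiskey:20}
add papa (severity 25) → {sierra:47, alpha:42, kilo:35, papa:25, whiskey:20}
treat next patient → sierra; now {alpha:42, kilo:35, papa:25, whiskey:20}
add lima (severity 81) → {lima:81, alpha:42, kilo:35, papa:25, whiskey:20}
update kilo to severity 84 → {kilo:84, lima:81, alpha:42, papa:25, whiskey:20}
add echo (severity 11) → {kilo:84, lima:81, alpha:42, papa:25, whiskey:20, echo:11}
update lima to severity 10 → {kilo:84, alpha:42, papa:25, whiskey:20, echo:11, lima:10}
update echo to severity 85 → {echo:85, kilo:84, alpha:42, papa:25, whiskey:20, lima:10}
treat next patient → echo; now {kilo:84, alpha:42, papa:25, whiskey:20, lima:10}
treat next patient → kilo; now {alpha:42, papa:25, whiskey:20, lima:10}
update lima to severity 26 → {alpha:42, lima:26, papa:25, whiskey:20}
update papa to severity 86 → {papa:86, alpha:42, lima:26, whiskey:20}

victor, charlie, sierra, echo, kilo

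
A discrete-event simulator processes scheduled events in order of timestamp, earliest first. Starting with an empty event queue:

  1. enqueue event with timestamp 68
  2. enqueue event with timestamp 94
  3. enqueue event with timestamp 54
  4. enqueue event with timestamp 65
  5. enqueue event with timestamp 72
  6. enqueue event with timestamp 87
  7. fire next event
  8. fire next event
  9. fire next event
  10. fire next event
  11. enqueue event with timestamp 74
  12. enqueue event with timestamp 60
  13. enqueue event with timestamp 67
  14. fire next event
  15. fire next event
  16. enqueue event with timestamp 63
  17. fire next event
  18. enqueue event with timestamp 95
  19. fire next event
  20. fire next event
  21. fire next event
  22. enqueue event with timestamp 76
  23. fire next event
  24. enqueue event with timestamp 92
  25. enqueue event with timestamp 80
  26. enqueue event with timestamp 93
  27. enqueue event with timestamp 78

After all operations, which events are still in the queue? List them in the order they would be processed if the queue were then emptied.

78, 80, 92, 93, 95

insert 68 → {68}
insert 94 → {68, 94}
insert 54 → {54, 68, 94}
insert 65 → {54, 65, 68, 94}
insert 72 → {54, 65, 68, 72, 94}
insert 87 → {54, 65, 68, 72, 87, 94}
fire next event → 54; now {65, 68, 72, 87, 94}
fire next event → 65; now {68, 72, 87, 94}
fire next event → 68; now {72, 87, 94}
fire next event → 72; now {87, 94}
insert 74 → {74, 87, 94}
insert 60 → {60, 74, 87, 94}
insert 67 → {60, 67, 74, 87, 94}
fire next event → 60; now {67, 74, 87, 94}
fire next event → 67; now {74, 87, 94}
insert 63 → {63, 74, 87, 94}
fire next event → 63; now {74, 87, 94}
insert 95 → {74, 87, 94, 95}
fire next event → 74; now {87, 94, 95}
fire next event → 87; now {94, 95}
fire next event → 94; now {95}
insert 76 → {76, 95}
fire next event → 76; now {95}
insert 92 → {92, 95}
insert 80 → {80, 92, 95}
insert 93 → {80, 92, 93, 95}
insert 78 → {78, 80, 92, 93, 95}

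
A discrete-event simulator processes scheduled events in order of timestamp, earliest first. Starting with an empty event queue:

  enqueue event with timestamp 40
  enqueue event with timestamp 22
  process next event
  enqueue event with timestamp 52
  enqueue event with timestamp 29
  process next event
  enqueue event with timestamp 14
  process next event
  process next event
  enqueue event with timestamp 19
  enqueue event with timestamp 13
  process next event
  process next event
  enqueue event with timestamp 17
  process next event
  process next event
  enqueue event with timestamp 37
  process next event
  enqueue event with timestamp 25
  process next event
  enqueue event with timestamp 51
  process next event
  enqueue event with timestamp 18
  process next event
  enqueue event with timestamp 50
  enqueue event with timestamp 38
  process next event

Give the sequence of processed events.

[22, 29, 14, 40, 13, 19, 17, 52, 37, 25, 51, 18, 38]

insert 40 → {40}
insert 22 → {22, 40}
process next event → 22; now {40}
insert 52 → {40, 52}
insert 29 → {29, 40, 52}
process next event → 29; now {40, 52}
insert 14 → {14, 40, 52}
process next event → 14; now {40, 52}
process next event → 40; now {52}
insert 19 → {19, 52}
insert 13 → {13, 19, 52}
process next event → 13; now {19, 52}
process next event → 19; now {52}
insert 17 → {17, 52}
process next event → 17; now {52}
process next event → 52; now {}
insert 37 → {37}
process next event → 37; now {}
insert 25 → {25}
process next event → 25; now {}
insert 51 → {51}
process next event → 51; now {}
insert 18 → {18}
process next event → 18; now {}
insert 50 → {50}
insert 38 → {38, 50}
process next event → 38; now {50}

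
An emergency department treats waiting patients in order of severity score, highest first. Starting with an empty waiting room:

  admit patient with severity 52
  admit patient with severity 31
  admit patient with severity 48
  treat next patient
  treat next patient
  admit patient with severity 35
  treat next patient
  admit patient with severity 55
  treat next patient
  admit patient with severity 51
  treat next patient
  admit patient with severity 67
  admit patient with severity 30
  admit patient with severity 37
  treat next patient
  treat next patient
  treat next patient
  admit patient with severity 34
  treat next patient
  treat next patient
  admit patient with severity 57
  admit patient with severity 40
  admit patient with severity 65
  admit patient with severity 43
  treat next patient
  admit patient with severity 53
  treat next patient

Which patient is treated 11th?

insert 52 → {52}
insert 31 → {52, 31}
insert 48 → {52, 48, 31}
treat next patient → 52; now {48, 31}
treat next patient → 48; now {31}
insert 35 → {35, 31}
treat next patient → 35; now {31}
insert 55 → {55, 31}
treat next patient → 55; now {31}
insert 51 → {51, 31}
treat next patient → 51; now {31}
insert 67 → {67, 31}
insert 30 → {67, 31, 30}
insert 37 → {67, 37, 31, 30}
treat next patient → 67; now {37, 31, 30}
treat next patient → 37; now {31, 30}
treat next patient → 31; now {30}
insert 34 → {34, 30}
treat next patient → 34; now {30}
treat next patient → 30; now {}
insert 57 → {57}
insert 40 → {57, 40}
insert 65 → {65, 57, 40}
insert 43 → {65, 57, 43, 40}
treat next patient → 65; now {57, 43, 40}
insert 53 → {57, 53, 43, 40}
treat next patient → 57; now {53, 43, 40}

65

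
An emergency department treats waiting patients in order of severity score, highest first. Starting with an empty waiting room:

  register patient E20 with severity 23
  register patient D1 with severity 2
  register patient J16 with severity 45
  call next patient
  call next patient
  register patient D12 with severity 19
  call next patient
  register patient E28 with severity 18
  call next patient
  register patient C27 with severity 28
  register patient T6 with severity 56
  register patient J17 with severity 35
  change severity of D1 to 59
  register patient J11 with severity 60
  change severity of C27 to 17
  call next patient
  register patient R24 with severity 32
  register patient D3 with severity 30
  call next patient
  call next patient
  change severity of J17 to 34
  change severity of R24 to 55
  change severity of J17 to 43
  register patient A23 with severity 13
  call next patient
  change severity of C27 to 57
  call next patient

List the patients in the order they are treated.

[J16, E20, D12, E28, J11, D1, T6, R24, C27]

add E20 (severity 23) → {E20:23}
add D1 (severity 2) → {E20:23, D1:2}
add J16 (severity 45) → {J16:45, E20:23, D1:2}
call next patient → J16; now {E20:23, D1:2}
call next patient → E20; now {D1:2}
add D12 (severity 19) → {D12:19, D1:2}
call next patient → D12; now {D1:2}
add E28 (severity 18) → {E28:18, D1:2}
call next patient → E28; now {D1:2}
add C27 (severity 28) → {C27:28, D1:2}
add T6 (severity 56) → {T6:56, C27:28, D1:2}
add J17 (severity 35) → {T6:56, J17:35, C27:28, D1:2}
update D1 to severity 59 → {D1:59, T6:56, J17:35, C27:28}
add J11 (severity 60) → {J11:60, D1:59, T6:56, J17:35, C27:28}
update C27 to severity 17 → {J11:60, D1:59, T6:56, J17:35, C27:17}
call next patient → J11; now {D1:59, T6:56, J17:35, C27:17}
add R24 (severity 32) → {D1:59, T6:56, J17:35, R24:32, C27:17}
add D3 (severity 30) → {D1:59, T6:56, J17:35, R24:32, D3:30, C27:17}
call next patient → D1; now {T6:56, J17:35, R24:32, D3:30, C27:17}
call next patient → T6; now {J17:35, R24:32, D3:30, C27:17}
update J17 to severity 34 → {J17:34, R24:32, D3:30, C27:17}
update R24 to severity 55 → {R24:55, J17:34, D3:30, C27:17}
update J17 to severity 43 → {R24:55, J17:43, D3:30, C27:17}
add A23 (severity 13) → {R24:55, J17:43, D3:30, C27:17, A23:13}
call next patient → R24; now {J17:43, D3:30, C27:17, A23:13}
update C27 to severity 57 → {C27:57, J17:43, D3:30, A23:13}
call next patient → C27; now {J17:43, D3:30, A23:13}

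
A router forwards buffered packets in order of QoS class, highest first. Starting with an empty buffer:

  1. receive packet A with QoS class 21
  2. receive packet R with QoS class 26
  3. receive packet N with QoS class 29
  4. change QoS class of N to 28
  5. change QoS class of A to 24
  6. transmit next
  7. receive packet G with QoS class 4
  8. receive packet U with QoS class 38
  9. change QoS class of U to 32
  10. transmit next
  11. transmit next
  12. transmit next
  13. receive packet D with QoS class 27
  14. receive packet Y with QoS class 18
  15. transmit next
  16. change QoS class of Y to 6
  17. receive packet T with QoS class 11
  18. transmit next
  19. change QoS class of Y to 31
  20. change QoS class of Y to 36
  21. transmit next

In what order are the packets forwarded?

[N, U, R, A, D, T, Y]

add A (QoS class 21) → {A:21}
add R (QoS class 26) → {R:26, A:21}
add N (QoS class 29) → {N:29, R:26, A:21}
update N to QoS class 28 → {N:28, R:26, A:21}
update A to QoS class 24 → {N:28, R:26, A:24}
transmit next → N; now {R:26, A:24}
add G (QoS class 4) → {R:26, A:24, G:4}
add U (QoS class 38) → {U:38, R:26, A:24, G:4}
update U to QoS class 32 → {U:32, R:26, A:24, G:4}
transmit next → U; now {R:26, A:24, G:4}
transmit next → R; now {A:24, G:4}
transmit next → A; now {G:4}
add D (QoS class 27) → {D:27, G:4}
add Y (QoS class 18) → {D:27, Y:18, G:4}
transmit next → D; now {Y:18, G:4}
update Y to QoS class 6 → {Y:6, G:4}
add T (QoS class 11) → {T:11, Y:6, G:4}
transmit next → T; now {Y:6, G:4}
update Y to QoS class 31 → {Y:31, G:4}
update Y to QoS class 36 → {Y:36, G:4}
transmit next → Y; now {G:4}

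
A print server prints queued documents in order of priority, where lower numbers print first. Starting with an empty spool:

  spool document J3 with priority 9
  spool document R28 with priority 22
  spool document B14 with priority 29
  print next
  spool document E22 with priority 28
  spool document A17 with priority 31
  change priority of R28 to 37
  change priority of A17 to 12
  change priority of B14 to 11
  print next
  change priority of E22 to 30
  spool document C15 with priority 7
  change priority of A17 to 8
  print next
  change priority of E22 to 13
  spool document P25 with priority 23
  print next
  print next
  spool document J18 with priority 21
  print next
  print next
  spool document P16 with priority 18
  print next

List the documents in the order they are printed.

add J3 (priority 9) → {J3:9}
add R28 (priority 22) → {J3:9, R28:22}
add B14 (priority 29) → {J3:9, R28:22, B14:29}
print next → J3; now {R28:22, B14:29}
add E22 (priority 28) → {R28:22, E22:28, B14:29}
add A17 (priority 31) → {R28:22, E22:28, B14:29, A17:31}
update R28 to priority 37 → {E22:28, B14:29, A17:31, R28:37}
update A17 to priority 12 → {A17:12, E22:28, B14:29, R28:37}
update B14 to priority 11 → {B14:11, A17:12, E22:28, R28:37}
print next → B14; now {A17:12, E22:28, R28:37}
update E22 to priority 30 → {A17:12, E22:30, R28:37}
add C15 (priority 7) → {C15:7, A17:12, E22:30, R28:37}
update A17 to priority 8 → {C15:7, A17:8, E22:30, R28:37}
print next → C15; now {A17:8, E22:30, R28:37}
update E22 to priority 13 → {A17:8, E22:13, R28:37}
add P25 (priority 23) → {A17:8, E22:13, P25:23, R28:37}
print next → A17; now {E22:13, P25:23, R28:37}
print next → E22; now {P25:23, R28:37}
add J18 (priority 21) → {J18:21, P25:23, R28:37}
print next → J18; now {P25:23, R28:37}
print next → P25; now {R28:37}
add P16 (priority 18) → {P16:18, R28:37}
print next → P16; now {R28:37}

J3 → B14 → C15 → A17 → E22 → J18 → P25 → P16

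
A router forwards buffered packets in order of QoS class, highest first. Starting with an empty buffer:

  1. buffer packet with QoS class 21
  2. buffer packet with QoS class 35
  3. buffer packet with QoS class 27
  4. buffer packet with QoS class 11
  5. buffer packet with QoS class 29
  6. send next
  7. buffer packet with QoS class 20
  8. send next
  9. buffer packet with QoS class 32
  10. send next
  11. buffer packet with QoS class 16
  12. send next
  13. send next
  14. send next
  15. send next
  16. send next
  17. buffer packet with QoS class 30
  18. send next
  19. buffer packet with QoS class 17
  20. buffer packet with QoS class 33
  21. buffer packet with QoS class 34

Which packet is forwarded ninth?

insert 21 → {21}
insert 35 → {35, 21}
insert 27 → {35, 27, 21}
insert 11 → {35, 27, 21, 11}
insert 29 → {35, 29, 27, 21, 11}
send next → 35; now {29, 27, 21, 11}
insert 20 → {29, 27, 21, 20, 11}
send next → 29; now {27, 21, 20, 11}
insert 32 → {32, 27, 21, 20, 11}
send next → 32; now {27, 21, 20, 11}
insert 16 → {27, 21, 20, 16, 11}
send next → 27; now {21, 20, 16, 11}
send next → 21; now {20, 16, 11}
send next → 20; now {16, 11}
send next → 16; now {11}
send next → 11; now {}
insert 30 → {30}
send next → 30; now {}
insert 17 → {17}
insert 33 → {33, 17}
insert 34 → {34, 33, 17}

30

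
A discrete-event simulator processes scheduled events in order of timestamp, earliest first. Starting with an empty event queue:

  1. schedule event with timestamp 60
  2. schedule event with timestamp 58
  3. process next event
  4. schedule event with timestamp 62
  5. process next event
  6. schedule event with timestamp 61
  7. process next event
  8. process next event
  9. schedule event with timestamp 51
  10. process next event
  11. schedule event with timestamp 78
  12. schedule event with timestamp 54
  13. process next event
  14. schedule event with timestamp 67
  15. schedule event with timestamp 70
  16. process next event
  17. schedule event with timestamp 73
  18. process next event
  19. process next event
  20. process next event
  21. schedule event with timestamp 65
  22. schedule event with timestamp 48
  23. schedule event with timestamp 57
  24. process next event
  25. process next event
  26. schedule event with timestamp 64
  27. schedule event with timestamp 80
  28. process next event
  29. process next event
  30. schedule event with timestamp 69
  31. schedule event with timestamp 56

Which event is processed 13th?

insert 60 → {60}
insert 58 → {58, 60}
process next event → 58; now {60}
insert 62 → {60, 62}
process next event → 60; now {62}
insert 61 → {61, 62}
process next event → 61; now {62}
process next event → 62; now {}
insert 51 → {51}
process next event → 51; now {}
insert 78 → {78}
insert 54 → {54, 78}
process next event → 54; now {78}
insert 67 → {67, 78}
insert 70 → {67, 70, 78}
process next event → 67; now {70, 78}
insert 73 → {70, 73, 78}
process next event → 70; now {73, 78}
process next event → 73; now {78}
process next event → 78; now {}
insert 65 → {65}
insert 48 → {48, 65}
insert 57 → {48, 57, 65}
process next event → 48; now {57, 65}
process next event → 57; now {65}
insert 64 → {64, 65}
insert 80 → {64, 65, 80}
process next event → 64; now {65, 80}
process next event → 65; now {80}
insert 69 → {69, 80}
insert 56 → {56, 69, 80}

64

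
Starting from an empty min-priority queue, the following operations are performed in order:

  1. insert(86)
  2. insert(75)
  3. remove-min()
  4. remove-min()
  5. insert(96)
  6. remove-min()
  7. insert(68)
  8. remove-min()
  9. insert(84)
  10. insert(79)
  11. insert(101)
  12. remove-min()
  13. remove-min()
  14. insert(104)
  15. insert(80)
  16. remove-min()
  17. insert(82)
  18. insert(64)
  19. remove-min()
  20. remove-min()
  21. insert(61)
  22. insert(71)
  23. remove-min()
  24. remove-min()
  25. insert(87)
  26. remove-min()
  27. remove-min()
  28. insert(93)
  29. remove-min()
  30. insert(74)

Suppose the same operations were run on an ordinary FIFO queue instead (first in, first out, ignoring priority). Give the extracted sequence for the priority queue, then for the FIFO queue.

insert 86 → {86}
insert 75 → {75, 86}
remove-min → 75; now {86}
remove-min → 86; now {}
insert 96 → {96}
remove-min → 96; now {}
insert 68 → {68}
remove-min → 68; now {}
insert 84 → {84}
insert 79 → {79, 84}
insert 101 → {79, 84, 101}
remove-min → 79; now {84, 101}
remove-min → 84; now {101}
insert 104 → {101, 104}
insert 80 → {80, 101, 104}
remove-min → 80; now {101, 104}
insert 82 → {82, 101, 104}
insert 64 → {64, 82, 101, 104}
remove-min → 64; now {82, 101, 104}
remove-min → 82; now {101, 104}
insert 61 → {61, 101, 104}
insert 71 → {61, 71, 101, 104}
remove-min → 61; now {71, 101, 104}
remove-min → 71; now {101, 104}
insert 87 → {87, 101, 104}
remove-min → 87; now {101, 104}
remove-min → 101; now {104}
insert 93 → {93, 104}
remove-min → 93; now {104}
insert 74 → {74, 104}

priority queue: 75 → 86 → 96 → 68 → 79 → 84 → 80 → 64 → 82 → 61 → 71 → 87 → 101 → 93; FIFO queue: 86 → 75 → 96 → 68 → 84 → 79 → 101 → 104 → 80 → 82 → 64 → 61 → 71 → 87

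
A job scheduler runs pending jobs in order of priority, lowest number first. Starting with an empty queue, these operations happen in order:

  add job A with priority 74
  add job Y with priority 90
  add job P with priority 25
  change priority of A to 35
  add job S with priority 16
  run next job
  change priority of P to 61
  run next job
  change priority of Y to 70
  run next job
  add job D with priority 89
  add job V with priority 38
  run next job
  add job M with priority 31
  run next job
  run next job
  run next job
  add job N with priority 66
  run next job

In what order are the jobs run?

S → A → P → V → M → Y → D → N

add A (priority 74) → {A:74}
add Y (priority 90) → {A:74, Y:90}
add P (priority 25) → {P:25, A:74, Y:90}
update A to priority 35 → {P:25, A:35, Y:90}
add S (priority 16) → {S:16, P:25, A:35, Y:90}
run next job → S; now {P:25, A:35, Y:90}
update P to priority 61 → {A:35, P:61, Y:90}
run next job → A; now {P:61, Y:90}
update Y to priority 70 → {P:61, Y:70}
run next job → P; now {Y:70}
add D (priority 89) → {Y:70, D:89}
add V (priority 38) → {V:38, Y:70, D:89}
run next job → V; now {Y:70, D:89}
add M (priority 31) → {M:31, Y:70, D:89}
run next job → M; now {Y:70, D:89}
run next job → Y; now {D:89}
run next job → D; now {}
add N (priority 66) → {N:66}
run next job → N; now {}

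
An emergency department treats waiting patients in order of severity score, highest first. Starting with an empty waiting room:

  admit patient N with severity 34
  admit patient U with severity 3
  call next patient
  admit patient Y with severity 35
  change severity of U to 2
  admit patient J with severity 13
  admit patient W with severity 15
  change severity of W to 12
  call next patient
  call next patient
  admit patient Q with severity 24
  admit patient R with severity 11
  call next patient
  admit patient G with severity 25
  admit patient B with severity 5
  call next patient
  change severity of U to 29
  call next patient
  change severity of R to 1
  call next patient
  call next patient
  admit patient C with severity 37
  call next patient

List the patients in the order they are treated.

N → Y → J → Q → G → U → W → B → C

add N (severity 34) → {N:34}
add U (severity 3) → {N:34, U:3}
call next patient → N; now {U:3}
add Y (severity 35) → {Y:35, U:3}
update U to severity 2 → {Y:35, U:2}
add J (severity 13) → {Y:35, J:13, U:2}
add W (severity 15) → {Y:35, W:15, J:13, U:2}
update W to severity 12 → {Y:35, J:13, W:12, U:2}
call next patient → Y; now {J:13, W:12, U:2}
call next patient → J; now {W:12, U:2}
add Q (severity 24) → {Q:24, W:12, U:2}
add R (severity 11) → {Q:24, W:12, R:11, U:2}
call next patient → Q; now {W:12, R:11, U:2}
add G (severity 25) → {G:25, W:12, R:11, U:2}
add B (severity 5) → {G:25, W:12, R:11, B:5, U:2}
call next patient → G; now {W:12, R:11, B:5, U:2}
update U to severity 29 → {U:29, W:12, R:11, B:5}
call next patient → U; now {W:12, R:11, B:5}
update R to severity 1 → {W:12, B:5, R:1}
call next patient → W; now {B:5, R:1}
call next patient → B; now {R:1}
add C (severity 37) → {C:37, R:1}
call next patient → C; now {R:1}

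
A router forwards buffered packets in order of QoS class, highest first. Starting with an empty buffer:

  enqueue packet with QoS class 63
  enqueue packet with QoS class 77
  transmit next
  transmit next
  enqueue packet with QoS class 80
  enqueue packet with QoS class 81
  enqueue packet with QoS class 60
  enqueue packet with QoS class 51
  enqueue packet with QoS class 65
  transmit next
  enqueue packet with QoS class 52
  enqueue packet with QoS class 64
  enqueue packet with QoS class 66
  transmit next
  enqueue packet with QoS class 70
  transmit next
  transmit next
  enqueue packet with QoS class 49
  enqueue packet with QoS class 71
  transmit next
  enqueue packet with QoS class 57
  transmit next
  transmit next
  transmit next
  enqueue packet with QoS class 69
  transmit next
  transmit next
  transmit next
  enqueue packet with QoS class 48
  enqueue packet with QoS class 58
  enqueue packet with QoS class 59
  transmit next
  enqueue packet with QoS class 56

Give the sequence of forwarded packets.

insert 63 → {63}
insert 77 → {77, 63}
transmit next → 77; now {63}
transmit next → 63; now {}
insert 80 → {80}
insert 81 → {81, 80}
insert 60 → {81, 80, 60}
insert 51 → {81, 80, 60, 51}
insert 65 → {81, 80, 65, 60, 51}
transmit next → 81; now {80, 65, 60, 51}
insert 52 → {80, 65, 60, 52, 51}
insert 64 → {80, 65, 64, 60, 52, 51}
insert 66 → {80, 66, 65, 64, 60, 52, 51}
transmit next → 80; now {66, 65, 64, 60, 52, 51}
insert 70 → {70, 66, 65, 64, 60, 52, 51}
transmit next → 70; now {66, 65, 64, 60, 52, 51}
transmit next → 66; now {65, 64, 60, 52, 51}
insert 49 → {65, 64, 60, 52, 51, 49}
insert 71 → {71, 65, 64, 60, 52, 51, 49}
transmit next → 71; now {65, 64, 60, 52, 51, 49}
insert 57 → {65, 64, 60, 57, 52, 51, 49}
transmit next → 65; now {64, 60, 57, 52, 51, 49}
transmit next → 64; now {60, 57, 52, 51, 49}
transmit next → 60; now {57, 52, 51, 49}
insert 69 → {69, 57, 52, 51, 49}
transmit next → 69; now {57, 52, 51, 49}
transmit next → 57; now {52, 51, 49}
transmit next → 52; now {51, 49}
insert 48 → {51, 49, 48}
insert 58 → {58, 51, 49, 48}
insert 59 → {59, 58, 51, 49, 48}
transmit next → 59; now {58, 51, 49, 48}
insert 56 → {58, 56, 51, 49, 48}

77, 63, 81, 80, 70, 66, 71, 65, 64, 60, 69, 57, 52, 59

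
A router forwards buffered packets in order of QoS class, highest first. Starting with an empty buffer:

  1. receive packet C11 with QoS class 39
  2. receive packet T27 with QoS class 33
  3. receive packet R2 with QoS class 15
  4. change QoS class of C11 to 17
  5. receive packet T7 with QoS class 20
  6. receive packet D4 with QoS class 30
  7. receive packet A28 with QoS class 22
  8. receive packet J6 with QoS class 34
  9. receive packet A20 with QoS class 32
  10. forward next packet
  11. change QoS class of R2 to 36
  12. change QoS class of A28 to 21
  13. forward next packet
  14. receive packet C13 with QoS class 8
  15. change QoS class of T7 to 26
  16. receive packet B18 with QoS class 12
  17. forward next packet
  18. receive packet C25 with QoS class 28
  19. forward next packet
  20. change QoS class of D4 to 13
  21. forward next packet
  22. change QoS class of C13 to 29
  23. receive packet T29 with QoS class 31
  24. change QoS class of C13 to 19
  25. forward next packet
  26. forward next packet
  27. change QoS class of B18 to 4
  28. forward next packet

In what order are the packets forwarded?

[J6, R2, T27, A20, C25, T29, T7, A28]

add C11 (QoS class 39) → {C11:39}
add T27 (QoS class 33) → {C11:39, T27:33}
add R2 (QoS class 15) → {C11:39, T27:33, R2:15}
update C11 to QoS class 17 → {T27:33, C11:17, R2:15}
add T7 (QoS class 20) → {T27:33, T7:20, C11:17, R2:15}
add D4 (QoS class 30) → {T27:33, D4:30, T7:20, C11:17, R2:15}
add A28 (QoS class 22) → {T27:33, D4:30, A28:22, T7:20, C11:17, R2:15}
add J6 (QoS class 34) → {J6:34, T27:33, D4:30, A28:22, T7:20, C11:17, R2:15}
add A20 (QoS class 32) → {J6:34, T27:33, A20:32, D4:30, A28:22, T7:20, C11:17, R2:15}
forward next packet → J6; now {T27:33, A20:32, D4:30, A28:22, T7:20, C11:17, R2:15}
update R2 to QoS class 36 → {R2:36, T27:33, A20:32, D4:30, A28:22, T7:20, C11:17}
update A28 to QoS class 21 → {R2:36, T27:33, A20:32, D4:30, A28:21, T7:20, C11:17}
forward next packet → R2; now {T27:33, A20:32, D4:30, A28:21, T7:20, C11:17}
add C13 (QoS class 8) → {T27:33, A20:32, D4:30, A28:21, T7:20, C11:17, C13:8}
update T7 to QoS class 26 → {T27:33, A20:32, D4:30, T7:26, A28:21, C11:17, C13:8}
add B18 (QoS class 12) → {T27:33, A20:32, D4:30, T7:26, A28:21, C11:17, B18:12, C13:8}
forward next packet → T27; now {A20:32, D4:30, T7:26, A28:21, C11:17, B18:12, C13:8}
add C25 (QoS class 28) → {A20:32, D4:30, C25:28, T7:26, A28:21, C11:17, B18:12, C13:8}
forward next packet → A20; now {D4:30, C25:28, T7:26, A28:21, C11:17, B18:12, C13:8}
update D4 to QoS class 13 → {C25:28, T7:26, A28:21, C11:17, D4:13, B18:12, C13:8}
forward next packet → C25; now {T7:26, A28:21, C11:17, D4:13, B18:12, C13:8}
update C13 to QoS class 29 → {C13:29, T7:26, A28:21, C11:17, D4:13, B18:12}
add T29 (QoS class 31) → {T29:31, C13:29, T7:26, A28:21, C11:17, D4:13, B18:12}
update C13 to QoS class 19 → {T29:31, T7:26, A28:21, C13:19, C11:17, D4:13, B18:12}
forward next packet → T29; now {T7:26, A28:21, C13:19, C11:17, D4:13, B18:12}
forward next packet → T7; now {A28:21, C13:19, C11:17, D4:13, B18:12}
update B18 to QoS class 4 → {A28:21, C13:19, C11:17, D4:13, B18:4}
forward next packet → A28; now {C13:19, C11:17, D4:13, B18:4}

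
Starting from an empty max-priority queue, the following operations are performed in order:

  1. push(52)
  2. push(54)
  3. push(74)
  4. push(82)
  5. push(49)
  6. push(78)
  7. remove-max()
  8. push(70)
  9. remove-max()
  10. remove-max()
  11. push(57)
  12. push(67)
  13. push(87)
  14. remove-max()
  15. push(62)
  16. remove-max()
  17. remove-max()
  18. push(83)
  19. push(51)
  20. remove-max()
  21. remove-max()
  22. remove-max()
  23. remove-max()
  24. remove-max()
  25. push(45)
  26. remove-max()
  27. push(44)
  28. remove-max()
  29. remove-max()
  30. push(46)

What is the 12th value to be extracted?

51

insert 52 → {52}
insert 54 → {54, 52}
insert 74 → {74, 54, 52}
insert 82 → {82, 74, 54, 52}
insert 49 → {82, 74, 54, 52, 49}
insert 78 → {82, 78, 74, 54, 52, 49}
remove-max → 82; now {78, 74, 54, 52, 49}
insert 70 → {78, 74, 70, 54, 52, 49}
remove-max → 78; now {74, 70, 54, 52, 49}
remove-max → 74; now {70, 54, 52, 49}
insert 57 → {70, 57, 54, 52, 49}
insert 67 → {70, 67, 57, 54, 52, 49}
insert 87 → {87, 70, 67, 57, 54, 52, 49}
remove-max → 87; now {70, 67, 57, 54, 52, 49}
insert 62 → {70, 67, 62, 57, 54, 52, 49}
remove-max → 70; now {67, 62, 57, 54, 52, 49}
remove-max → 67; now {62, 57, 54, 52, 49}
insert 83 → {83, 62, 57, 54, 52, 49}
insert 51 → {83, 62, 57, 54, 52, 51, 49}
remove-max → 83; now {62, 57, 54, 52, 51, 49}
remove-max → 62; now {57, 54, 52, 51, 49}
remove-max → 57; now {54, 52, 51, 49}
remove-max → 54; now {52, 51, 49}
remove-max → 52; now {51, 49}
insert 45 → {51, 49, 45}
remove-max → 51; now {49, 45}
insert 44 → {49, 45, 44}
remove-max → 49; now {45, 44}
remove-max → 45; now {44}
insert 46 → {46, 44}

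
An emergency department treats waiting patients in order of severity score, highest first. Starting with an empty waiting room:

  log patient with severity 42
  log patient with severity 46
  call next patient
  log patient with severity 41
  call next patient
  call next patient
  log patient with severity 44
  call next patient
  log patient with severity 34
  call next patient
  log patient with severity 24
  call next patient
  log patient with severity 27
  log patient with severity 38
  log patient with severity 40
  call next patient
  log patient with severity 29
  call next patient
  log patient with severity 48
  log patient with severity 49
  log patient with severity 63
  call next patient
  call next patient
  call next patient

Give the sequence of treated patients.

46, 42, 41, 44, 34, 24, 40, 38, 63, 49, 48

insert 42 → {42}
insert 46 → {46, 42}
call next patient → 46; now {42}
insert 41 → {42, 41}
call next patient → 42; now {41}
call next patient → 41; now {}
insert 44 → {44}
call next patient → 44; now {}
insert 34 → {34}
call next patient → 34; now {}
insert 24 → {24}
call next patient → 24; now {}
insert 27 → {27}
insert 38 → {38, 27}
insert 40 → {40, 38, 27}
call next patient → 40; now {38, 27}
insert 29 → {38, 29, 27}
call next patient → 38; now {29, 27}
insert 48 → {48, 29, 27}
insert 49 → {49, 48, 29, 27}
insert 63 → {63, 49, 48, 29, 27}
call next patient → 63; now {49, 48, 29, 27}
call next patient → 49; now {48, 29, 27}
call next patient → 48; now {29, 27}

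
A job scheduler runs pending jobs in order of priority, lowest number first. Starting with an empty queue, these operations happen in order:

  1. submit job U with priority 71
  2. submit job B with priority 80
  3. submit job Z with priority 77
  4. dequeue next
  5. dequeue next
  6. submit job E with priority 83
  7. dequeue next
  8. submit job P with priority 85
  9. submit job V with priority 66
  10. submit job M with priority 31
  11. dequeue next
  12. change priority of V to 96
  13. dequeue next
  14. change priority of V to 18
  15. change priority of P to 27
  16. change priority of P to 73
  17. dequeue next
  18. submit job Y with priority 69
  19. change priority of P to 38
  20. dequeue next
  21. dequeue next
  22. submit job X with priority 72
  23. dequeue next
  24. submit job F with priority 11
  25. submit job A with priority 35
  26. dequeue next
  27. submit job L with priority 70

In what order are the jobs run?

add U (priority 71) → {U:71}
add B (priority 80) → {U:71, B:80}
add Z (priority 77) → {U:71, Z:77, B:80}
dequeue next → U; now {Z:77, B:80}
dequeue next → Z; now {B:80}
add E (priority 83) → {B:80, E:83}
dequeue next → B; now {E:83}
add P (priority 85) → {E:83, P:85}
add V (priority 66) → {V:66, E:83, P:85}
add M (priority 31) → {M:31, V:66, E:83, P:85}
dequeue next → M; now {V:66, E:83, P:85}
update V to priority 96 → {E:83, P:85, V:96}
dequeue next → E; now {P:85, V:96}
update V to priority 18 → {V:18, P:85}
update P to priority 27 → {V:18, P:27}
update P to priority 73 → {V:18, P:73}
dequeue next → V; now {P:73}
add Y (priority 69) → {Y:69, P:73}
update P to priority 38 → {P:38, Y:69}
dequeue next → P; now {Y:69}
dequeue next → Y; now {}
add X (priority 72) → {X:72}
dequeue next → X; now {}
add F (priority 11) → {F:11}
add A (priority 35) → {F:11, A:35}
dequeue next → F; now {A:35}
add L (priority 70) → {A:35, L:70}

U, Z, B, M, E, V, P, Y, X, F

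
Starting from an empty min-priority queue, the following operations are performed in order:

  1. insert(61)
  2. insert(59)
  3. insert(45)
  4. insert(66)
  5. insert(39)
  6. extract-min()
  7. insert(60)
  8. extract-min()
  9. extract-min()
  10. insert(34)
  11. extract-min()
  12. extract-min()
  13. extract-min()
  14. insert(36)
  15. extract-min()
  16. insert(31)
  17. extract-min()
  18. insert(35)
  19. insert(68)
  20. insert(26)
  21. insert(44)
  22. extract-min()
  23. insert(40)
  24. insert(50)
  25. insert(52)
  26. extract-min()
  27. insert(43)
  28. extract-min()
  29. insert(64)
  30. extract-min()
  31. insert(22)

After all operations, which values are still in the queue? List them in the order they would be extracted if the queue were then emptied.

insert 61 → {61}
insert 59 → {59, 61}
insert 45 → {45, 59, 61}
insert 66 → {45, 59, 61, 66}
insert 39 → {39, 45, 59, 61, 66}
extract-min → 39; now {45, 59, 61, 66}
insert 60 → {45, 59, 60, 61, 66}
extract-min → 45; now {59, 60, 61, 66}
extract-min → 59; now {60, 61, 66}
insert 34 → {34, 60, 61, 66}
extract-min → 34; now {60, 61, 66}
extract-min → 60; now {61, 66}
extract-min → 61; now {66}
insert 36 → {36, 66}
extract-min → 36; now {66}
insert 31 → {31, 66}
extract-min → 31; now {66}
insert 35 → {35, 66}
insert 68 → {35, 66, 68}
insert 26 → {26, 35, 66, 68}
insert 44 → {26, 35, 44, 66, 68}
extract-min → 26; now {35, 44, 66, 68}
insert 40 → {35, 40, 44, 66, 68}
insert 50 → {35, 40, 44, 50, 66, 68}
insert 52 → {35, 40, 44, 50, 52, 66, 68}
extract-min → 35; now {40, 44, 50, 52, 66, 68}
insert 43 → {40, 43, 44, 50, 52, 66, 68}
extract-min → 40; now {43, 44, 50, 52, 66, 68}
insert 64 → {43, 44, 50, 52, 64, 66, 68}
extract-min → 43; now {44, 50, 52, 64, 66, 68}
insert 22 → {22, 44, 50, 52, 64, 66, 68}

22, 44, 50, 52, 64, 66, 68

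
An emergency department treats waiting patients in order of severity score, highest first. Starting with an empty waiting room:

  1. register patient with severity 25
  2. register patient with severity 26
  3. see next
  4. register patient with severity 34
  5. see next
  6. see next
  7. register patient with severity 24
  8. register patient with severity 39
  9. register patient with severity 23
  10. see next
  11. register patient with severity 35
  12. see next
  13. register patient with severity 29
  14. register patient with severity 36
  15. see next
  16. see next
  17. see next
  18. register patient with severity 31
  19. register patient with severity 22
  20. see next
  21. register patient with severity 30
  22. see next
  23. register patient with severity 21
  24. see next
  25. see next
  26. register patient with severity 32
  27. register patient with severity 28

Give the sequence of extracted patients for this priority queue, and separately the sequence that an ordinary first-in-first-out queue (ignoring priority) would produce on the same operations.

insert 25 → {25}
insert 26 → {26, 25}
see next → 26; now {25}
insert 34 → {34, 25}
see next → 34; now {25}
see next → 25; now {}
insert 24 → {24}
insert 39 → {39, 24}
insert 23 → {39, 24, 23}
see next → 39; now {24, 23}
insert 35 → {35, 24, 23}
see next → 35; now {24, 23}
insert 29 → {29, 24, 23}
insert 36 → {36, 29, 24, 23}
see next → 36; now {29, 24, 23}
see next → 29; now {24, 23}
see next → 24; now {23}
insert 31 → {31, 23}
insert 22 → {31, 23, 22}
see next → 31; now {23, 22}
insert 30 → {30, 23, 22}
see next → 30; now {23, 22}
insert 21 → {23, 22, 21}
see next → 23; now {22, 21}
see next → 22; now {21}
insert 32 → {32, 21}
insert 28 → {32, 28, 21}

priority queue: 26 → 34 → 25 → 39 → 35 → 36 → 29 → 24 → 31 → 30 → 23 → 22; FIFO queue: 25 → 26 → 34 → 24 → 39 → 23 → 35 → 29 → 36 → 31 → 22 → 30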